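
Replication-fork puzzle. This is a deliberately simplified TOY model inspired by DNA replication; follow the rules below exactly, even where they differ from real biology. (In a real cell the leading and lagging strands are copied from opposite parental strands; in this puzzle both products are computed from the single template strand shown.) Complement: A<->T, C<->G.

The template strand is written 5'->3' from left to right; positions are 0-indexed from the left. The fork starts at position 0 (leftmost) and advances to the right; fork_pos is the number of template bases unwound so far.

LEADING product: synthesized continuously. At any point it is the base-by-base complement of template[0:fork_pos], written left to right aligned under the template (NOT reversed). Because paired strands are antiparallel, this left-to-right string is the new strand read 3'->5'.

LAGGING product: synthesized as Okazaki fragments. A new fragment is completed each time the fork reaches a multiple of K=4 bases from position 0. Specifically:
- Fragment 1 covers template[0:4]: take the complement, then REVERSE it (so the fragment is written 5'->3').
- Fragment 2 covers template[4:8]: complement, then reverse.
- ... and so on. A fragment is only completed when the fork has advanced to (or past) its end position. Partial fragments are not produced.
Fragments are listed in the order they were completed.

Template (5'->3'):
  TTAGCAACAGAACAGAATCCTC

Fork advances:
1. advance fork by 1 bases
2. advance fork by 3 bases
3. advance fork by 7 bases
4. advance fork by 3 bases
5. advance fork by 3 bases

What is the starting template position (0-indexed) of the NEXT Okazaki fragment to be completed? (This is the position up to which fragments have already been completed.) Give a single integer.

Answer: 16

Derivation:
Step 1: advance 1 -> fork_pos = 0 + 1 = 1. Next multiple of 4 is 4 (not reached); still 0 fragment(s).
Step 2: advance 3 -> fork_pos = 1 + 3 = 4. Reached multiple(s) of 4: 4 -> fragment 1 completed (1 total).
Step 3: advance 7 -> fork_pos = 4 + 7 = 11. Reached multiple(s) of 4: 8 -> fragment 2 completed (2 total).
Step 4: advance 3 -> fork_pos = 11 + 3 = 14. Reached multiple(s) of 4: 12 -> fragment 3 completed (3 total).
Step 5: advance 3 -> fork_pos = 14 + 3 = 17. Reached multiple(s) of 4: 16 -> fragment 4 completed (4 total).
4 fragment(s) completed, covering template[0:16] (4 x 4 = 16). The next fragment, fragment 5, covers template[16:20], so it starts at position 16.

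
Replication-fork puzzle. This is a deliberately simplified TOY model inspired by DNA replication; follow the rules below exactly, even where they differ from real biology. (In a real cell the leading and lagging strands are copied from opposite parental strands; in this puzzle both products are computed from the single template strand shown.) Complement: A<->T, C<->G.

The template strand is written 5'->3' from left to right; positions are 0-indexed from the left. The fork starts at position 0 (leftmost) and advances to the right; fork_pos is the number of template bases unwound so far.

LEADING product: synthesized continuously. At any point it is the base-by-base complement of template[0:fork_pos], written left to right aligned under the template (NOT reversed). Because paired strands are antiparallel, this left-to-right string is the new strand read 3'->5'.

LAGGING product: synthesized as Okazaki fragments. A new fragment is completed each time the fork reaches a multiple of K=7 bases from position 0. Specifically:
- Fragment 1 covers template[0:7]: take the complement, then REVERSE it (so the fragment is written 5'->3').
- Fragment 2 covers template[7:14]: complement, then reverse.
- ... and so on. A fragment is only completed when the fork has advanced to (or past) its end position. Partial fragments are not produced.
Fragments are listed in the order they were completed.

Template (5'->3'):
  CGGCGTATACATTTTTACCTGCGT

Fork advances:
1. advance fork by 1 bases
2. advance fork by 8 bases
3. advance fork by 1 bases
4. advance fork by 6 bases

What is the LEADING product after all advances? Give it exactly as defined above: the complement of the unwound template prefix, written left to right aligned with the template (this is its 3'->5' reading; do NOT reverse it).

Step 1: advance 1 -> fork_pos = 0 + 1 = 1.
Step 2: advance 8 -> fork_pos = 1 + 8 = 9.
Step 3: advance 1 -> fork_pos = 9 + 1 = 10.
Step 4: advance 6 -> fork_pos = 10 + 6 = 16.
Unwound prefix: template[0:16] = CGGCGTATACATTTTT
Complement it base by base (A<->T, C<->G), keeping left-to-right order:
  [0:5] CGGCG -> GCCGC
  [5:10] TATAC -> ATATG
  [10:15] ATTTT -> TAAAA
  [15:16] T -> A
Concatenate: GCCGCATATGTAAAAA (length 16; written aligned with the template, i.e. 3'->5').

Answer: GCCGCATATGTAAAAA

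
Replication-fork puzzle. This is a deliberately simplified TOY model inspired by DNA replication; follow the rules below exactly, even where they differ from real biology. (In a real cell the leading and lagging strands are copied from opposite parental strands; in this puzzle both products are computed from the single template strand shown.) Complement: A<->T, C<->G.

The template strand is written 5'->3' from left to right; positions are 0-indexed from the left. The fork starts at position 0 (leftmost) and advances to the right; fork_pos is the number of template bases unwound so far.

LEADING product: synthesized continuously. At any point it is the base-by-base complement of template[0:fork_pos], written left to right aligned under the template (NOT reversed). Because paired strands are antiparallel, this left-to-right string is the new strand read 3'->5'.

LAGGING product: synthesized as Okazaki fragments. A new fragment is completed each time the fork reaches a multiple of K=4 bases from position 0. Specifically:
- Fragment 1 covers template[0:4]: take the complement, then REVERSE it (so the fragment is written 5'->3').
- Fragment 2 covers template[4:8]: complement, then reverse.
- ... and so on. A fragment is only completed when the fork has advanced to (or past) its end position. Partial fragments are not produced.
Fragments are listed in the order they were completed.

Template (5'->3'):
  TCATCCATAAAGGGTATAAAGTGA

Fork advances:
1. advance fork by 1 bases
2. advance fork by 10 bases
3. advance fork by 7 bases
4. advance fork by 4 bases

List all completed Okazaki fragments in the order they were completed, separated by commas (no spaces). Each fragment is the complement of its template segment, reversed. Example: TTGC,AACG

Step 1: advance 1 -> fork_pos = 0 + 1 = 1. Next multiple of 4 is 4 (not reached); still 0 fragment(s).
Step 2: advance 10 -> fork_pos = 1 + 10 = 11. Reached multiple(s) of 4: 4, 8 -> fragments 1-2 completed (2 total).
Step 3: advance 7 -> fork_pos = 11 + 7 = 18. Reached multiple(s) of 4: 12, 16 -> fragments 3-4 completed (4 total).
Step 4: advance 4 -> fork_pos = 18 + 4 = 22. Reached multiple(s) of 4: 20 -> fragment 5 completed (5 total).
Final fork_pos = 22, so 5 fragment(s) are complete. Build each: template segment -> complement -> reverse.
Fragment 1: template[0:4] = TCAT -> complement AGTA -> reversed ATGA
Fragment 2: template[4:8] = CCAT -> complement GGTA -> reversed ATGG
Fragment 3: template[8:12] = AAAG -> complement TTTC -> reversed CTTT
Fragment 4: template[12:16] = GGTA -> complement CCAT -> reversed TACC
Fragment 5: template[16:20] = TAAA -> complement ATTT -> reversed TTTA

Answer: ATGA,ATGG,CTTT,TACC,TTTA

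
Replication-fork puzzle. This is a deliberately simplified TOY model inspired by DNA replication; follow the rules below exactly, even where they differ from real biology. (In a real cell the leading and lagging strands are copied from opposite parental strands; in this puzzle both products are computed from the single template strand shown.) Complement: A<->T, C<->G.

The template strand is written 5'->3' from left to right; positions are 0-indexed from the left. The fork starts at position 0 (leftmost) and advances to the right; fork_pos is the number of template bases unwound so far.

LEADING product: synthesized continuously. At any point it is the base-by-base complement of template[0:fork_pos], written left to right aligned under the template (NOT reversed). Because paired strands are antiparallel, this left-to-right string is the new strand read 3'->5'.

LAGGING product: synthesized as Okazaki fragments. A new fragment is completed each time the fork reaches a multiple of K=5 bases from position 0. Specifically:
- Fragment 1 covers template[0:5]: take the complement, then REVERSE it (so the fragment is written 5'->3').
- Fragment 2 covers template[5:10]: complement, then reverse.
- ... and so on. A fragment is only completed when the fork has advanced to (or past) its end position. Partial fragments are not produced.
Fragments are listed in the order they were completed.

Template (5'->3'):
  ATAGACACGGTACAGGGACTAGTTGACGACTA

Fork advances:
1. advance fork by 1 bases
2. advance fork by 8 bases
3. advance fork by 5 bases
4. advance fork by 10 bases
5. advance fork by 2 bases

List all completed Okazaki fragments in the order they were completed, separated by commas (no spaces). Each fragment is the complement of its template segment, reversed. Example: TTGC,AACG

Answer: TCTAT,CCGTG,CTGTA,AGTCC,CAACT

Derivation:
Step 1: advance 1 -> fork_pos = 0 + 1 = 1. Next multiple of 5 is 5 (not reached); still 0 fragment(s).
Step 2: advance 8 -> fork_pos = 1 + 8 = 9. Reached multiple(s) of 5: 5 -> fragment 1 completed (1 total).
Step 3: advance 5 -> fork_pos = 9 + 5 = 14. Reached multiple(s) of 5: 10 -> fragment 2 completed (2 total).
Step 4: advance 10 -> fork_pos = 14 + 10 = 24. Reached multiple(s) of 5: 15, 20 -> fragments 3-4 completed (4 total).
Step 5: advance 2 -> fork_pos = 24 + 2 = 26. Reached multiple(s) of 5: 25 -> fragment 5 completed (5 total).
Final fork_pos = 26, so 5 fragment(s) are complete. Build each: template segment -> complement -> reverse.
Fragment 1: template[0:5] = ATAGA -> complement TATCT -> reversed TCTAT
Fragment 2: template[5:10] = CACGG -> complement GTGCC -> reversed CCGTG
Fragment 3: template[10:15] = TACAG -> complement ATGTC -> reversed CTGTA
Fragment 4: template[15:20] = GGACT -> complement CCTGA -> reversed AGTCC
Fragment 5: template[20:25] = AGTTG -> complement TCAAC -> reversed CAACT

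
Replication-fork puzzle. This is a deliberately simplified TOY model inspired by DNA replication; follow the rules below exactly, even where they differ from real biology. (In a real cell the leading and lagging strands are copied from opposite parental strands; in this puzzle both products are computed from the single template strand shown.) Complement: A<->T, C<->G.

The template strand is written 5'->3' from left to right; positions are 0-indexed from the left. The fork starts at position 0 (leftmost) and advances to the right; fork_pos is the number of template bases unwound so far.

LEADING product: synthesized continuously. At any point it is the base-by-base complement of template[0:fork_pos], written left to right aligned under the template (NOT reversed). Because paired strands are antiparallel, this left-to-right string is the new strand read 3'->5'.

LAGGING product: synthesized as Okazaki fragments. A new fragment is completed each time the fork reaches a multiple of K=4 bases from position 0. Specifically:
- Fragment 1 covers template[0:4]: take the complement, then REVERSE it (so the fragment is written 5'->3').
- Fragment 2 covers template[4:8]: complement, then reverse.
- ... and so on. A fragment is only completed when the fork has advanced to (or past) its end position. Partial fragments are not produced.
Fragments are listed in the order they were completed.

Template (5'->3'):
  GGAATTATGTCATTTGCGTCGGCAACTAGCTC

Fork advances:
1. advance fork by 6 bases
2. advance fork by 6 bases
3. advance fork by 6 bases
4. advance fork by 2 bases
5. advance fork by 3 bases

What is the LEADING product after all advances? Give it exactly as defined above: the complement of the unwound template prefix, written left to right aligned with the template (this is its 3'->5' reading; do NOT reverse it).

Step 1: advance 6 -> fork_pos = 0 + 6 = 6.
Step 2: advance 6 -> fork_pos = 6 + 6 = 12.
Step 3: advance 6 -> fork_pos = 12 + 6 = 18.
Step 4: advance 2 -> fork_pos = 18 + 2 = 20.
Step 5: advance 3 -> fork_pos = 20 + 3 = 23.
Unwound prefix: template[0:23] = GGAATTATGTCATTTGCGTCGGC
Complement it base by base (A<->T, C<->G), keeping left-to-right order:
  [0:5] GGAAT -> CCTTA
  [5:10] TATGT -> ATACA
  [10:15] CATTT -> GTAAA
  [15:20] GCGTC -> CGCAG
  [20:23] GGC -> CCG
Concatenate: CCTTAATACAGTAAACGCAGCCG (length 23; written aligned with the template, i.e. 3'->5').

Answer: CCTTAATACAGTAAACGCAGCCG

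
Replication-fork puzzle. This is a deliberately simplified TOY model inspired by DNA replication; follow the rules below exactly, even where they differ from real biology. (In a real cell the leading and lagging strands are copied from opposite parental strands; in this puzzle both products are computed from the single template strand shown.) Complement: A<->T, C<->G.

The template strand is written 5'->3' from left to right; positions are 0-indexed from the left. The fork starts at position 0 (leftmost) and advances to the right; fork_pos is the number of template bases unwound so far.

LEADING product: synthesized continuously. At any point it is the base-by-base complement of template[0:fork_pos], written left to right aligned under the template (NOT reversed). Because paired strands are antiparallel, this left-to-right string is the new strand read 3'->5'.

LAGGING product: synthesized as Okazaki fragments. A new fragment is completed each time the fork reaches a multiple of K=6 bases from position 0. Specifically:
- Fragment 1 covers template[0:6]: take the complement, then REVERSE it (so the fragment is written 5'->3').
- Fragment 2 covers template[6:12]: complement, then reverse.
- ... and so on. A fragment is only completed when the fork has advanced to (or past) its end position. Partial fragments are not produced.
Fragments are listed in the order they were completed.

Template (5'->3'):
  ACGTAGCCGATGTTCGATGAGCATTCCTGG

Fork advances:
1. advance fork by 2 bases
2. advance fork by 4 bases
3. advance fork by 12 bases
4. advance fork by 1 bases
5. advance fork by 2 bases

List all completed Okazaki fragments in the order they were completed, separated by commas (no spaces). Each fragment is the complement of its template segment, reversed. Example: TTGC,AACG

Step 1: advance 2 -> fork_pos = 0 + 2 = 2. Next multiple of 6 is 6 (not reached); still 0 fragment(s).
Step 2: advance 4 -> fork_pos = 2 + 4 = 6. Reached multiple(s) of 6: 6 -> fragment 1 completed (1 total).
Step 3: advance 12 -> fork_pos = 6 + 12 = 18. Reached multiple(s) of 6: 12, 18 -> fragments 2-3 completed (3 total).
Step 4: advance 1 -> fork_pos = 18 + 1 = 19. Next multiple of 6 is 24 (not reached); still 3 fragment(s).
Step 5: advance 2 -> fork_pos = 19 + 2 = 21. Next multiple of 6 is 24 (not reached); still 3 fragment(s).
Final fork_pos = 21, so 3 fragment(s) are complete. Build each: template segment -> complement -> reverse.
Fragment 1: template[0:6] = ACGTAG -> complement TGCATC -> reversed CTACGT
Fragment 2: template[6:12] = CCGATG -> complement GGCTAC -> reversed CATCGG
Fragment 3: template[12:18] = TTCGAT -> complement AAGCTA -> reversed ATCGAA

Answer: CTACGT,CATCGG,ATCGAA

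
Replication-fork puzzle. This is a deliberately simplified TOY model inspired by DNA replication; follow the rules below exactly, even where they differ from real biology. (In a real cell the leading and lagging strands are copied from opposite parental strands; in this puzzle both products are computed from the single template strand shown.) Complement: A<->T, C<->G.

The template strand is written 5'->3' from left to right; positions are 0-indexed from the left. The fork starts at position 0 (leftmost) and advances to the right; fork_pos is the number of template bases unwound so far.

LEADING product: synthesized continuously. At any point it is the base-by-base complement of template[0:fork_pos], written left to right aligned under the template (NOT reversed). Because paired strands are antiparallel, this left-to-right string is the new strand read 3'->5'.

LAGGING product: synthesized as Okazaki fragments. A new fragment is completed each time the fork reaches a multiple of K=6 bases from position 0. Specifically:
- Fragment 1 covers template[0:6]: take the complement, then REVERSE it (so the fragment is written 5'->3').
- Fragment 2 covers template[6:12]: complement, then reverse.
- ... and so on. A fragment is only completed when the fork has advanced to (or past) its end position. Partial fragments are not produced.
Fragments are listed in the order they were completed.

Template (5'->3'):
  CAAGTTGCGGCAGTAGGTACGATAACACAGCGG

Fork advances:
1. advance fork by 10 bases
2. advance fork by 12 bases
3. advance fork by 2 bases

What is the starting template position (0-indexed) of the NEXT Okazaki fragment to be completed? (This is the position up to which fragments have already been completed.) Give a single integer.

Step 1: advance 10 -> fork_pos = 0 + 10 = 10. Reached multiple(s) of 6: 6 -> fragment 1 completed (1 total).
Step 2: advance 12 -> fork_pos = 10 + 12 = 22. Reached multiple(s) of 6: 12, 18 -> fragments 2-3 completed (3 total).
Step 3: advance 2 -> fork_pos = 22 + 2 = 24. Reached multiple(s) of 6: 24 -> fragment 4 completed (4 total).
4 fragment(s) completed, covering template[0:24] (4 x 6 = 24). The next fragment, fragment 5, covers template[24:30], so it starts at position 24.

Answer: 24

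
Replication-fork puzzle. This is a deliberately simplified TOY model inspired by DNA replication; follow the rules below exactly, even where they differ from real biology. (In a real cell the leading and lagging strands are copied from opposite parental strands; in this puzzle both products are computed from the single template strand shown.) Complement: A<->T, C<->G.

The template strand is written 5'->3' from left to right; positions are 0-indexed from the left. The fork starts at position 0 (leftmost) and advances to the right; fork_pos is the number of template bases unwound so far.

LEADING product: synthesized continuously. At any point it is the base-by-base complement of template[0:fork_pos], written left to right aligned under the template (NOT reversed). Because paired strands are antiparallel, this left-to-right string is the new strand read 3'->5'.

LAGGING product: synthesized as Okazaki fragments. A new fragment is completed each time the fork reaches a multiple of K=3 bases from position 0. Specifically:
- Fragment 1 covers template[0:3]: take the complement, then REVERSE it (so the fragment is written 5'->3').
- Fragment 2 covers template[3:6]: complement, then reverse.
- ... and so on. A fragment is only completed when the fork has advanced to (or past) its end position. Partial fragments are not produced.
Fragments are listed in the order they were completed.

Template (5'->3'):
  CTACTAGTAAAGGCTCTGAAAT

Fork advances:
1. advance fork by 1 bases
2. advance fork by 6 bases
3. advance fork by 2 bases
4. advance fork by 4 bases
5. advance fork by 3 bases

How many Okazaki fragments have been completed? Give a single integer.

Step 1: advance 1 -> fork_pos = 0 + 1 = 1. Next multiple of 3 is 3 (not reached); still 0 fragment(s).
Step 2: advance 6 -> fork_pos = 1 + 6 = 7. Reached multiple(s) of 3: 3, 6 -> fragments 1-2 completed (2 total).
Step 3: advance 2 -> fork_pos = 7 + 2 = 9. Reached multiple(s) of 3: 9 -> fragment 3 completed (3 total).
Step 4: advance 4 -> fork_pos = 9 + 4 = 13. Reached multiple(s) of 3: 12 -> fragment 4 completed (4 total).
Step 5: advance 3 -> fork_pos = 13 + 3 = 16. Reached multiple(s) of 3: 15 -> fragment 5 completed (5 total).
Check: final fork_pos = 16; the multiples of 3 that are <= 16 are 3..15 -> 16 // 3 = 5 completed fragment(s).

Answer: 5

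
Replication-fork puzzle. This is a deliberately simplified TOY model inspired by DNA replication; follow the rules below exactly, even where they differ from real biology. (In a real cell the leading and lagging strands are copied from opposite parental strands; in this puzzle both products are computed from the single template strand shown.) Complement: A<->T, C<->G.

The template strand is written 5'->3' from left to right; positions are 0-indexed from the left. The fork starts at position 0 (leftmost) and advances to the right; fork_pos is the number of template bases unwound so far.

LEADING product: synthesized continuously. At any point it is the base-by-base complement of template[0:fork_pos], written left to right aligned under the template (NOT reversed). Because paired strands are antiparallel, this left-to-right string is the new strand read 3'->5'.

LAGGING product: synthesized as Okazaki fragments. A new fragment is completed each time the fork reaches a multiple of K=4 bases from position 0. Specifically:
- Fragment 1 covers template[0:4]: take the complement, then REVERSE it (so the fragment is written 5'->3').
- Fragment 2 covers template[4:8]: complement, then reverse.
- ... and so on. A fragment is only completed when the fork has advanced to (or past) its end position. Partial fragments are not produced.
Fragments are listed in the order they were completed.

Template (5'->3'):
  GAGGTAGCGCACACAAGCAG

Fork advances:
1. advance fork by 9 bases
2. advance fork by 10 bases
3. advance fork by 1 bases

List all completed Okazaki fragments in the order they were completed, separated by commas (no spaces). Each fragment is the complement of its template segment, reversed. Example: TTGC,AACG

Step 1: advance 9 -> fork_pos = 0 + 9 = 9. Reached multiple(s) of 4: 4, 8 -> fragments 1-2 completed (2 total).
Step 2: advance 10 -> fork_pos = 9 + 10 = 19. Reached multiple(s) of 4: 12, 16 -> fragments 3-4 completed (4 total).
Step 3: advance 1 -> fork_pos = 19 + 1 = 20. Reached multiple(s) of 4: 20 -> fragment 5 completed (5 total).
Final fork_pos = 20, so 5 fragment(s) are complete. Build each: template segment -> complement -> reverse.
Fragment 1: template[0:4] = GAGG -> complement CTCC -> reversed CCTC
Fragment 2: template[4:8] = TAGC -> complement ATCG -> reversed GCTA
Fragment 3: template[8:12] = GCAC -> complement CGTG -> reversed GTGC
Fragment 4: template[12:16] = ACAA -> complement TGTT -> reversed TTGT
Fragment 5: template[16:20] = GCAG -> complement CGTC -> reversed CTGC

Answer: CCTC,GCTA,GTGC,TTGT,CTGC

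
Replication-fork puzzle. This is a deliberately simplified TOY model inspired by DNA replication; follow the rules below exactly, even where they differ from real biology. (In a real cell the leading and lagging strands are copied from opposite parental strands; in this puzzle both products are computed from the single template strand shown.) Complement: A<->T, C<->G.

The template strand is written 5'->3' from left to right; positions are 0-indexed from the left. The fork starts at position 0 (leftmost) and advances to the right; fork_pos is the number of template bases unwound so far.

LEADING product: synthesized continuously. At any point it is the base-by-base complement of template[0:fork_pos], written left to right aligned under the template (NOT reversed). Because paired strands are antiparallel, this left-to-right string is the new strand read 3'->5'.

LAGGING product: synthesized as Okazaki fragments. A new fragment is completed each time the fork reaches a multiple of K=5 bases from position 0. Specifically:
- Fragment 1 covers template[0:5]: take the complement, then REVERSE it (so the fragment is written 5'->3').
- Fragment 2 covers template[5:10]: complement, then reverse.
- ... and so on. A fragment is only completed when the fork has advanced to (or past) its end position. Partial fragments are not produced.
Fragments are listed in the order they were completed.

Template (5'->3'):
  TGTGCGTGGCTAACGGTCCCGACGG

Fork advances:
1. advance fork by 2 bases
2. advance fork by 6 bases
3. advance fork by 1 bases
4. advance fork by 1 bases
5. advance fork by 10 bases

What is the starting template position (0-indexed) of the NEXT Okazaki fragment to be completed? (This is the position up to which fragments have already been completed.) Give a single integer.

Step 1: advance 2 -> fork_pos = 0 + 2 = 2. Next multiple of 5 is 5 (not reached); still 0 fragment(s).
Step 2: advance 6 -> fork_pos = 2 + 6 = 8. Reached multiple(s) of 5: 5 -> fragment 1 completed (1 total).
Step 3: advance 1 -> fork_pos = 8 + 1 = 9. Next multiple of 5 is 10 (not reached); still 1 fragment(s).
Step 4: advance 1 -> fork_pos = 9 + 1 = 10. Reached multiple(s) of 5: 10 -> fragment 2 completed (2 total).
Step 5: advance 10 -> fork_pos = 10 + 10 = 20. Reached multiple(s) of 5: 15, 20 -> fragments 3-4 completed (4 total).
4 fragment(s) completed, covering template[0:20] (4 x 5 = 20). The next fragment, fragment 5, covers template[20:25], so it starts at position 20.

Answer: 20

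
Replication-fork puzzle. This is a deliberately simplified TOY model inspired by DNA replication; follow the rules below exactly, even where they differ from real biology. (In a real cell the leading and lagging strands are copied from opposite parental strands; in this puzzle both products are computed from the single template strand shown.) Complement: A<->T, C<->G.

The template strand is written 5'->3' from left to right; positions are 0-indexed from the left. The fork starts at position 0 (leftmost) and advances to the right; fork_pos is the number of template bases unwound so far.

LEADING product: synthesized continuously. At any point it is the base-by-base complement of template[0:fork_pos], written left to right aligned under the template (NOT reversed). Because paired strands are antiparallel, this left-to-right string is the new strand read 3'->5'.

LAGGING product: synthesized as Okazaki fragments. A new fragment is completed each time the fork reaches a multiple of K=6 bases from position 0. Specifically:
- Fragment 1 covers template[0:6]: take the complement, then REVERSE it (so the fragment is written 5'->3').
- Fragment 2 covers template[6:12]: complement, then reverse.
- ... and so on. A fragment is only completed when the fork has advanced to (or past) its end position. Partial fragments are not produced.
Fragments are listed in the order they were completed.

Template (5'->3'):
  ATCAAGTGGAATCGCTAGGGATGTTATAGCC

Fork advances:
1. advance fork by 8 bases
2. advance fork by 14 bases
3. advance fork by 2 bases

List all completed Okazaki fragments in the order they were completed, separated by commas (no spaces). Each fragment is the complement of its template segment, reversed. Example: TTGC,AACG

Answer: CTTGAT,ATTCCA,CTAGCG,ACATCC

Derivation:
Step 1: advance 8 -> fork_pos = 0 + 8 = 8. Reached multiple(s) of 6: 6 -> fragment 1 completed (1 total).
Step 2: advance 14 -> fork_pos = 8 + 14 = 22. Reached multiple(s) of 6: 12, 18 -> fragments 2-3 completed (3 total).
Step 3: advance 2 -> fork_pos = 22 + 2 = 24. Reached multiple(s) of 6: 24 -> fragment 4 completed (4 total).
Final fork_pos = 24, so 4 fragment(s) are complete. Build each: template segment -> complement -> reverse.
Fragment 1: template[0:6] = ATCAAG -> complement TAGTTC -> reversed CTTGAT
Fragment 2: template[6:12] = TGGAAT -> complement ACCTTA -> reversed ATTCCA
Fragment 3: template[12:18] = CGCTAG -> complement GCGATC -> reversed CTAGCG
Fragment 4: template[18:24] = GGATGT -> complement CCTACA -> reversed ACATCC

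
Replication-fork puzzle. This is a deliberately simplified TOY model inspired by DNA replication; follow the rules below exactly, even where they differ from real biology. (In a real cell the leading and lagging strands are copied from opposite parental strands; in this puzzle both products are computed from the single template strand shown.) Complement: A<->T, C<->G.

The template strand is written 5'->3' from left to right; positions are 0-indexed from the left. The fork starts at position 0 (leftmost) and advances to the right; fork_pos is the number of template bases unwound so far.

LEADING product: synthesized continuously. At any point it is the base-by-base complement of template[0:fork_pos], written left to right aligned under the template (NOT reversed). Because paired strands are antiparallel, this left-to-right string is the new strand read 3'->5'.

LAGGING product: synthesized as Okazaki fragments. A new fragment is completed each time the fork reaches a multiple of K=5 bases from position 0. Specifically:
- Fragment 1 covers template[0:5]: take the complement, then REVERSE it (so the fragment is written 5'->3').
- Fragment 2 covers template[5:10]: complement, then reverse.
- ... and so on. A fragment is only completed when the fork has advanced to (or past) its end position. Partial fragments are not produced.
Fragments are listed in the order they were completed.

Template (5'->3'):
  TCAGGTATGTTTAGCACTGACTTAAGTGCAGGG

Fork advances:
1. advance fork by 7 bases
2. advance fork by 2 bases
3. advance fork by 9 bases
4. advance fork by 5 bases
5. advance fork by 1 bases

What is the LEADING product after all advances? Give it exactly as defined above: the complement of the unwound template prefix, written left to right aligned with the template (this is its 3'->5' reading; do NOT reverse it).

Step 1: advance 7 -> fork_pos = 0 + 7 = 7.
Step 2: advance 2 -> fork_pos = 7 + 2 = 9.
Step 3: advance 9 -> fork_pos = 9 + 9 = 18.
Step 4: advance 5 -> fork_pos = 18 + 5 = 23.
Step 5: advance 1 -> fork_pos = 23 + 1 = 24.
Unwound prefix: template[0:24] = TCAGGTATGTTTAGCACTGACTTA
Complement it base by base (A<->T, C<->G), keeping left-to-right order:
  [0:5] TCAGG -> AGTCC
  [5:10] TATGT -> ATACA
  [10:15] TTAGC -> AATCG
  [15:20] ACTGA -> TGACT
  [20:24] CTTA -> GAAT
Concatenate: AGTCCATACAAATCGTGACTGAAT (length 24; written aligned with the template, i.e. 3'->5').

Answer: AGTCCATACAAATCGTGACTGAAT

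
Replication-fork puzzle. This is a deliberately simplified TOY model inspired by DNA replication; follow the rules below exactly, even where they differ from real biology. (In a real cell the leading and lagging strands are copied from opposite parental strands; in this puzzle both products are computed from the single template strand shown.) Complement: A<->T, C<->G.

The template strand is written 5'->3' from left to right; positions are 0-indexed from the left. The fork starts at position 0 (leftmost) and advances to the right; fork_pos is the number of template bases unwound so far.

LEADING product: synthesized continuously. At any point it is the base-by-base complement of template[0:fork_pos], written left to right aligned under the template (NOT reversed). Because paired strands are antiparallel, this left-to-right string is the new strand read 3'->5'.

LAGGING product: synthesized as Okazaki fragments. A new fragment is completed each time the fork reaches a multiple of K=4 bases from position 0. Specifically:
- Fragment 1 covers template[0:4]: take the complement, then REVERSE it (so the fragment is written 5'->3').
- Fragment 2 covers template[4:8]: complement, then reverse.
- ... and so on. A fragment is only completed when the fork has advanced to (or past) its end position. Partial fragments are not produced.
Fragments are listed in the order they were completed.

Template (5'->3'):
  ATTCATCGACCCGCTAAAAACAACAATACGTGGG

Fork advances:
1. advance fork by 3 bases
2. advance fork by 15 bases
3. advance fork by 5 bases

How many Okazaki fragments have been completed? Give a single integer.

Step 1: advance 3 -> fork_pos = 0 + 3 = 3. Next multiple of 4 is 4 (not reached); still 0 fragment(s).
Step 2: advance 15 -> fork_pos = 3 + 15 = 18. Reached multiple(s) of 4: 4, 8, 12, 16 -> fragments 1-4 completed (4 total).
Step 3: advance 5 -> fork_pos = 18 + 5 = 23. Reached multiple(s) of 4: 20 -> fragment 5 completed (5 total).
Check: final fork_pos = 23; the multiples of 4 that are <= 23 are 4..20 -> 23 // 4 = 5 completed fragment(s).

Answer: 5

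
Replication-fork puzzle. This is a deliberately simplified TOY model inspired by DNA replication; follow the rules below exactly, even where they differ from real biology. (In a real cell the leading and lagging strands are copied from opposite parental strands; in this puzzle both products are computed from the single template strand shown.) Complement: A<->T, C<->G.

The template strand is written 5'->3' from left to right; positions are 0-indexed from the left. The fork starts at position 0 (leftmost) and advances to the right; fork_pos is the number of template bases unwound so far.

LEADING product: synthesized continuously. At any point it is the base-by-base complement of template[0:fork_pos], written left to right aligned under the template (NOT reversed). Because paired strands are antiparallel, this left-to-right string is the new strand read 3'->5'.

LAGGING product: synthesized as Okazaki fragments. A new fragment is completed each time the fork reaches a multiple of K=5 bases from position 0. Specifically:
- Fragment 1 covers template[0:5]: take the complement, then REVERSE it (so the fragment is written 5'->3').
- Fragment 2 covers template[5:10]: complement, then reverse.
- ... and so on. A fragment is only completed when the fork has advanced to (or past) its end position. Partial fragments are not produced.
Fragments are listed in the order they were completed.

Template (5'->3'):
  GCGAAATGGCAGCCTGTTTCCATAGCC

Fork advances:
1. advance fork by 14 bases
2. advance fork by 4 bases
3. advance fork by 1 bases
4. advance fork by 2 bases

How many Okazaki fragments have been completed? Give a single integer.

Step 1: advance 14 -> fork_pos = 0 + 14 = 14. Reached multiple(s) of 5: 5, 10 -> fragments 1-2 completed (2 total).
Step 2: advance 4 -> fork_pos = 14 + 4 = 18. Reached multiple(s) of 5: 15 -> fragment 3 completed (3 total).
Step 3: advance 1 -> fork_pos = 18 + 1 = 19. Next multiple of 5 is 20 (not reached); still 3 fragment(s).
Step 4: advance 2 -> fork_pos = 19 + 2 = 21. Reached multiple(s) of 5: 20 -> fragment 4 completed (4 total).
Check: final fork_pos = 21; the multiples of 5 that are <= 21 are 5..20 -> 21 // 5 = 4 completed fragment(s).

Answer: 4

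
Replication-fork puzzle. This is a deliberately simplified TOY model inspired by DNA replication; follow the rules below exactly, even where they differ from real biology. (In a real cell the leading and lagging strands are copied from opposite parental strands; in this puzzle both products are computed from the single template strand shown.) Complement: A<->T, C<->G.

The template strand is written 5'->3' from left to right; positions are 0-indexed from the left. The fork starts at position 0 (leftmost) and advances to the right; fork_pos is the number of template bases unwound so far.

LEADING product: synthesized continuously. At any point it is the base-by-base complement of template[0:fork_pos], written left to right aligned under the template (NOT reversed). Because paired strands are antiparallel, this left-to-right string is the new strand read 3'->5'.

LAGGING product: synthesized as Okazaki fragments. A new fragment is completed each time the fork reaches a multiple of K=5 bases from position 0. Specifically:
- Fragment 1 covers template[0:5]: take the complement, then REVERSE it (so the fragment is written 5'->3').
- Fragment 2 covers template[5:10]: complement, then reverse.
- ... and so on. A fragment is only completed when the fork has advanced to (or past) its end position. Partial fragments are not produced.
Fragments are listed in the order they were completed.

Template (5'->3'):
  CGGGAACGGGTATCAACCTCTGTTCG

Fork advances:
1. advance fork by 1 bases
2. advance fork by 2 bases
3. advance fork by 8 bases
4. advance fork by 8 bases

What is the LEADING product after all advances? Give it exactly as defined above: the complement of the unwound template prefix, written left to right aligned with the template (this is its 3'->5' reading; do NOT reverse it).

Answer: GCCCTTGCCCATAGTTGGA

Derivation:
Step 1: advance 1 -> fork_pos = 0 + 1 = 1.
Step 2: advance 2 -> fork_pos = 1 + 2 = 3.
Step 3: advance 8 -> fork_pos = 3 + 8 = 11.
Step 4: advance 8 -> fork_pos = 11 + 8 = 19.
Unwound prefix: template[0:19] = CGGGAACGGGTATCAACCT
Complement it base by base (A<->T, C<->G), keeping left-to-right order:
  [0:5] CGGGA -> GCCCT
  [5:10] ACGGG -> TGCCC
  [10:15] TATCA -> ATAGT
  [15:19] ACCT -> TGGA
Concatenate: GCCCTTGCCCATAGTTGGA (length 19; written aligned with the template, i.e. 3'->5').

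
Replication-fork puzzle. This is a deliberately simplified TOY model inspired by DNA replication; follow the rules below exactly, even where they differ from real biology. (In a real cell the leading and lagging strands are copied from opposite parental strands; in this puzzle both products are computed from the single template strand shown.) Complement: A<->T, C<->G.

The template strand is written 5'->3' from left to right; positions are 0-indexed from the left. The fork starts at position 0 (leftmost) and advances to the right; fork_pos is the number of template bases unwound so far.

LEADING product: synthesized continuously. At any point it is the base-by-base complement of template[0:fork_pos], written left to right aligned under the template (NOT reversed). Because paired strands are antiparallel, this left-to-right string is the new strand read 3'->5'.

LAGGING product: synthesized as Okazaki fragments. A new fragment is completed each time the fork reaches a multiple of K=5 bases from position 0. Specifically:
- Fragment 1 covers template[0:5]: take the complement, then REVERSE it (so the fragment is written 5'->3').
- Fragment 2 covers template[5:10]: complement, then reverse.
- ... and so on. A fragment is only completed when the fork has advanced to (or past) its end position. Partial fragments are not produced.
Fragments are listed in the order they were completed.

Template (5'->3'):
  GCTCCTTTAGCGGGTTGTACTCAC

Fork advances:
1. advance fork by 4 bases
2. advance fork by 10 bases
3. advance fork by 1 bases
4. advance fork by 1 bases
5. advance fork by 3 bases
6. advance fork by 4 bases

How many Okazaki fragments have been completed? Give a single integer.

Step 1: advance 4 -> fork_pos = 0 + 4 = 4. Next multiple of 5 is 5 (not reached); still 0 fragment(s).
Step 2: advance 10 -> fork_pos = 4 + 10 = 14. Reached multiple(s) of 5: 5, 10 -> fragments 1-2 completed (2 total).
Step 3: advance 1 -> fork_pos = 14 + 1 = 15. Reached multiple(s) of 5: 15 -> fragment 3 completed (3 total).
Step 4: advance 1 -> fork_pos = 15 + 1 = 16. Next multiple of 5 is 20 (not reached); still 3 fragment(s).
Step 5: advance 3 -> fork_pos = 16 + 3 = 19. Next multiple of 5 is 20 (not reached); still 3 fragment(s).
Step 6: advance 4 -> fork_pos = 19 + 4 = 23. Reached multiple(s) of 5: 20 -> fragment 4 completed (4 total).
Check: final fork_pos = 23; the multiples of 5 that are <= 23 are 5..20 -> 23 // 5 = 4 completed fragment(s).

Answer: 4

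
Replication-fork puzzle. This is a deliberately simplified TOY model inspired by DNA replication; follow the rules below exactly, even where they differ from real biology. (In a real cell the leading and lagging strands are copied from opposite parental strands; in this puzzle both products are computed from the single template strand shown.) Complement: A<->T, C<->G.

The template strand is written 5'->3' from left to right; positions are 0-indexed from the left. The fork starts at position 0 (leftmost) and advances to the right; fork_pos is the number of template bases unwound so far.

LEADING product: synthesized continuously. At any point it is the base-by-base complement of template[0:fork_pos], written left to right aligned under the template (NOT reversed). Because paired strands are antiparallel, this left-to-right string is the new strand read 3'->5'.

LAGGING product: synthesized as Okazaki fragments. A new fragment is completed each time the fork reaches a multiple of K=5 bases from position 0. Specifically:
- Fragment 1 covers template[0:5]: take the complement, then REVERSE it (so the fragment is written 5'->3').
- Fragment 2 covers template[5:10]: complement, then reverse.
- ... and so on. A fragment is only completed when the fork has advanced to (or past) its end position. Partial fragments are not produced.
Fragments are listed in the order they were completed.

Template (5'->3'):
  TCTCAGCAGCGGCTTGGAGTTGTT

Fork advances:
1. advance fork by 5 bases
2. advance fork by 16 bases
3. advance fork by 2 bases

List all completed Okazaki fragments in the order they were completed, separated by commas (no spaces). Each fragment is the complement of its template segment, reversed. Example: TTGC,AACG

Answer: TGAGA,GCTGC,AAGCC,ACTCC

Derivation:
Step 1: advance 5 -> fork_pos = 0 + 5 = 5. Reached multiple(s) of 5: 5 -> fragment 1 completed (1 total).
Step 2: advance 16 -> fork_pos = 5 + 16 = 21. Reached multiple(s) of 5: 10, 15, 20 -> fragments 2-4 completed (4 total).
Step 3: advance 2 -> fork_pos = 21 + 2 = 23. Next multiple of 5 is 25 (not reached); still 4 fragment(s).
Final fork_pos = 23, so 4 fragment(s) are complete. Build each: template segment -> complement -> reverse.
Fragment 1: template[0:5] = TCTCA -> complement AGAGT -> reversed TGAGA
Fragment 2: template[5:10] = GCAGC -> complement CGTCG -> reversed GCTGC
Fragment 3: template[10:15] = GGCTT -> complement CCGAA -> reversed AAGCC
Fragment 4: template[15:20] = GGAGT -> complement CCTCA -> reversed ACTCC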